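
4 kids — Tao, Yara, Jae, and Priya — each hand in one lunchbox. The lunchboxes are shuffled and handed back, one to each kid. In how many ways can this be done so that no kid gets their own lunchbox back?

This is the derangement count D_4: permutations of 4 items with no fixed point.
By inclusion–exclusion this is Σ_{j=0}^{4} (−1)^j C(4,j)·(4−j)!.
Computing: 24 − 24 + 12 − 4 + 1 = 9.

9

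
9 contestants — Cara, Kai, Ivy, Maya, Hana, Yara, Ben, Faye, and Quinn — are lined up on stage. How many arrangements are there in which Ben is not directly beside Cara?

282240

There are 9! = 362880 arrangements in all. If Ben and Cara are adjacent, merging them into one block gives 2·(8)! = 80640 arrangements.
So 362880 − 80640 = 282240 arrangements keep them apart.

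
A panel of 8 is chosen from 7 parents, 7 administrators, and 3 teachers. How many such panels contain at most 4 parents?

21465

Split by how many parents are chosen (0 through 4).
Sum: C(7,0)·C(10,8) + C(7,1)·C(10,7) + C(7,2)·C(10,6) + C(7,3)·C(10,5) + C(7,4)·C(10,4) = 45 + 840 + 4410 + 8820 + 7350 = 21465.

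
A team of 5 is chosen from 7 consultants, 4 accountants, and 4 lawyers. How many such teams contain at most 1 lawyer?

Split by how many lawyers are chosen (0 through 1).
Sum: C(4,0)·C(11,5) + C(4,1)·C(11,4) = 462 + 1320 = 1782.

1782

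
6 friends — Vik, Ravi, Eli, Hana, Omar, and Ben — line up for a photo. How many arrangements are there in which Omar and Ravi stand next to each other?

240

Glue Omar and Ravi into one block (2 internal orders), leaving 5 units to arrange in a row.
That gives 2 × 5! = 2 × 120 = 240.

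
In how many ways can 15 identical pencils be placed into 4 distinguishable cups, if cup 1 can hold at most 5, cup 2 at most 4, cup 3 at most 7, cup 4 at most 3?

34

Ignoring the caps, the number of non-negative solutions to x_1+…+x_4 = 15 is C(18,3) = 816.
Subtract solutions that violate a single cap (substitute x_i' = x_i − (cap_i+1)): x_1 ≥ 6 gives C(12,3) = 220; x_2 ≥ 5 gives C(13,3) = 286; x_3 ≥ 8 gives C(10,3) = 120; x_4 ≥ 4 gives C(14,3) = 364. Together 990.
Add back pairs where two caps are both exceeded: 35 + 4 + 56 + 10 + 84 + 20 = 209.
Subtract triples: 0 + 1 + 0 + 0 = 1.
By inclusion–exclusion the count is 816 − 990 + 209 − 1 = 34.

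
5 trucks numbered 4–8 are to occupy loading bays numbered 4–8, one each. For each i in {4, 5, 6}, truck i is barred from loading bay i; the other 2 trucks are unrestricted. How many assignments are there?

64

Let Aᵢ (for i ∈ {4, 5, 6}) be the placements that put truck i in its forbidden loading bay. Any j of these fix j positions, leaving (5−j)! ways to fill the rest, and there are C(3,j) ways to pick which j.
By inclusion–exclusion, the number of valid placements is Σ_{j=0}^{3} (−1)^j C(3,j)·(5−j)!.
Computing: 120 − 72 + 18 − 2 = 64.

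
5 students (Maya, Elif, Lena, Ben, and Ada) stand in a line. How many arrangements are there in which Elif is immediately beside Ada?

Glue Elif and Ada into one block (2 internal orders), leaving 4 units to arrange in a row.
That gives 2 × 4! = 2 × 24 = 48.

48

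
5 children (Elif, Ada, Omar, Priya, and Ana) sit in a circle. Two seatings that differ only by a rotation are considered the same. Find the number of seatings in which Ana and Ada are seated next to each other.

Treat {Ana, Ada} as one unit (2 internal orders) and seat the resulting 4 units around the table: (3)! circular arrangements.
So 2 × (3)! = 2 × 6 = 12.

12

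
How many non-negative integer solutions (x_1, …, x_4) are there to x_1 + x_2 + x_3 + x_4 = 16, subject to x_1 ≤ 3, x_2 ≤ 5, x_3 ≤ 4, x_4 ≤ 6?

By stars and bars, unrestricted non-negative solutions to x_1+…+x_4 = 16 number C(16+3,3) = 969.
Subtract solutions that violate a single cap (substitute x_i' = x_i − (cap_i+1)): x_1 ≥ 4 gives C(15,3) = 455; x_2 ≥ 6 gives C(13,3) = 286; x_3 ≥ 5 gives C(14,3) = 364; x_4 ≥ 7 gives C(12,3) = 220. Together 1325.
Add back pairs where two caps are both exceeded: 84 + 120 + 56 + 56 + 20 + 35 = 371.
Subtract triples: 4 + 0 + 1 + 0 = 5.
By inclusion–exclusion the count is 969 − 1325 + 371 − 5 = 10.

10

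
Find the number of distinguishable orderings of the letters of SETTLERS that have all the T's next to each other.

1260

Treat the 2 copies of T as a single block. The multiset to arrange is then {TT, E, E, L, R, S, S}, 7 items in all.
That gives (7)!/(2!·2!) = 1260 arrangements.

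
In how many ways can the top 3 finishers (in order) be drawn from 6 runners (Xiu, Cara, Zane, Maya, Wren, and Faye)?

This is an ordered selection of 3 from 6: P(6,3).
That gives 6 × 5 × 4 = 120.

120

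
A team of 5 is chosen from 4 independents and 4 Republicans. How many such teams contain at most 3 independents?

52

Split by how many independents are chosen (0 through 3).
Sum: C(4,0)·C(4,5) + C(4,1)·C(4,4) + C(4,2)·C(4,3) + C(4,3)·C(4,2) = 0 + 4 + 24 + 24 = 52.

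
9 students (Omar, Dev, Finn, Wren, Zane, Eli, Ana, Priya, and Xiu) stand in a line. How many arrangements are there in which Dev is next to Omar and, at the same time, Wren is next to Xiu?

Treat {Dev,Omar} as one block (2 orders) and {Wren,Xiu} as another (2 orders).
That leaves 7 units to arrange: 2 × 2 × 7! = 4 × 5040 = 20160.

20160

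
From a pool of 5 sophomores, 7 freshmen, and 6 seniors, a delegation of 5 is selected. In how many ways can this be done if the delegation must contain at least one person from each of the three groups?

6055

Total 5-person selections from all 18: C(18,5) = 8568.
Subtract selections that omit an entire group: no sophomores → C(13,5) = 1287; no freshmen → C(11,5) = 462; no seniors → C(12,5) = 792.
Add back selections omitting two groups (i.e. drawn from a single group): C(5,5) + C(7,5) + C(6,5) = 28.
By inclusion–exclusion: 8568 − 2541 + 28 = 6055.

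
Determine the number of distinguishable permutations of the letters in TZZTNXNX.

Letter multiplicities in TZZTNXNX: N×2, T×2, X×2, Z×2.
The number of distinct arrangements is 8!/(2!·2!·2!·2!) = 40320/16 = 2520.

2520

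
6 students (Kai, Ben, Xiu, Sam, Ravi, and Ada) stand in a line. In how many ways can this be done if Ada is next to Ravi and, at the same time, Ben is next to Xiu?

Treat {Ada,Ravi} as one block (2 orders) and {Ben,Xiu} as another (2 orders).
That leaves 4 units to arrange: 2 × 2 × 4! = 4 × 24 = 96.

96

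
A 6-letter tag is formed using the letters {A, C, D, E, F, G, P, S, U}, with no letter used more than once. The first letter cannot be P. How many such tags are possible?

The first letter has 9−1 = 8 choices (anything except P).
The remaining 5 letters are filled from the other 8 symbols without repetition: 8 × 7 × 6 × 5 × 4 = 6720.
Total: 8 × 6720 = 53760.

53760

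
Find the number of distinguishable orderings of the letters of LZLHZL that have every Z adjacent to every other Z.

Treat the 2 copies of Z as a single block. The multiset to arrange is then {ZZ, H, L, L, L}, 5 items in all.
That gives (5)!/(3!) = 20 arrangements.

20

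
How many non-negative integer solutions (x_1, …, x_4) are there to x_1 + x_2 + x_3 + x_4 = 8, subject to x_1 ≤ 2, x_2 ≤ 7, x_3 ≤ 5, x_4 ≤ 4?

Without the upper bounds there are C(11,3) = 165 ways to split 8 among 4 variables.
Subtract solutions that violate a single cap (substitute x_i' = x_i − (cap_i+1)): x_1 ≥ 3 gives C(8,3) = 56; x_2 ≥ 8 gives C(3,3) = 1; x_3 ≥ 6 gives C(5,3) = 10; x_4 ≥ 5 gives C(6,3) = 20. Together 87.
Add back pairs where two caps are both exceeded: 0 + 0 + 1 + 0 + 0 + 0 = 1.
By inclusion–exclusion the count is 165 − 87 + 1 = 79.

79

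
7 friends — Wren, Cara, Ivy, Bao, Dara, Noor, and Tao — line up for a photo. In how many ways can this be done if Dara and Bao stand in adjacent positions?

Treat {Dara, Bao} as a single unit. There are 6 units to order, and the pair itself can be ordered 2 ways.
So the count is 2·(6)! = 1440.

1440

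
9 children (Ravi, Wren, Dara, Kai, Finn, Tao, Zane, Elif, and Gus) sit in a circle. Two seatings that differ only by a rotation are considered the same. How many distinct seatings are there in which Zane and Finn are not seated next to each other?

All circular seatings of 9 people number (8)! = 40320.
Seatings with Zane beside Finn: treat them as a block with 2 internal orders, giving 2 × (7)! = 10080.
Subtracting, 40320 − 10080 = 30240.

30240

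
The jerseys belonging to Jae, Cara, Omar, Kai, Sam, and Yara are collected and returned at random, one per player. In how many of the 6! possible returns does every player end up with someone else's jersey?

265

This is the derangement count D_6: permutations of 6 items with no fixed point.
By inclusion–exclusion this is Σ_{j=0}^{6} (−1)^j C(6,j)·(6−j)!.
Computing: 720 − 720 + 360 − 120 + 30 − 6 + 1 = 265.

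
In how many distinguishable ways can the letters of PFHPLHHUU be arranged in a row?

PFHPLHHUU has 9 letters with H appearing 3 times, P appearing twice, and U appearing twice.
The number of distinct arrangements is 9!/(3!·2!·2!) = 362880/24 = 15120.

15120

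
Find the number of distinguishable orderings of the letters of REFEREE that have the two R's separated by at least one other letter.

75

There are 7!/(4!·2!) = 105 arrangements of REFEREE in total.
Arrangements with the R's together: treat RR as one letter, giving (6)!/(4!) = 30.
Subtracting, 105 − 30 = 75 arrangements keep the R's apart.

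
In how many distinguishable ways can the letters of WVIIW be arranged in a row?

WVIIW has 5 letters with I appearing twice and W appearing twice.
So there are 5! / (2!·2!) = 30 distinguishable arrangements.

30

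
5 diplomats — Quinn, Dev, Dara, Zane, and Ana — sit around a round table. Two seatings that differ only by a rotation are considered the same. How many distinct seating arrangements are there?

Fix one person's seat to break rotational symmetry; the remaining 4 people can be arranged in (4)! = 24 ways.

24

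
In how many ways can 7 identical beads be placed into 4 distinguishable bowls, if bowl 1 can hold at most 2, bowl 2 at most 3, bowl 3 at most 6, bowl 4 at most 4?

Ignoring the caps, the number of non-negative solutions to x_1+…+x_4 = 7 is C(10,3) = 120.
Subtract solutions that violate a single cap (substitute x_i' = x_i − (cap_i+1)): x_1 ≥ 3 gives C(7,3) = 35; x_2 ≥ 4 gives C(6,3) = 20; x_3 ≥ 7 gives C(3,3) = 1; x_4 ≥ 5 gives C(5,3) = 10. Together 66.
Add back pairs where two caps are both exceeded: 1 + 0 + 0 + 0 + 0 + 0 = 1.
By inclusion–exclusion the count is 120 − 66 + 1 = 55.

55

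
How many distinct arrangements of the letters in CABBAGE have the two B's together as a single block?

Treat the 2 copies of B as a single block. The multiset to arrange is then {BB, A, A, C, E, G}, 6 items in all.
That gives (6)!/(2!) = 360 arrangements.

360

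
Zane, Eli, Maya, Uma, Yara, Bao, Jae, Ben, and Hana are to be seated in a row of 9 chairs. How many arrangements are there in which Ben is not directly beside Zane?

Of the 9! = 362880 arrangements, those with Ben and Zane adjacent number 2 × 8! = 80640 (treat the pair as a block with 2 internal orders).
Complementary counting: 362880 − 80640 = 282240.

282240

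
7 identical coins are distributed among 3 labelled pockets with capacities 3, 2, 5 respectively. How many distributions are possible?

Without the upper bounds there are C(9,2) = 36 ways to split 7 among 3 pockets.
Subtract solutions that violate a single cap (substitute x_i' = x_i − (cap_i+1)): x_1 ≥ 4 gives C(5,2) = 10; x_2 ≥ 3 gives C(6,2) = 15; x_3 ≥ 6 gives C(3,2) = 3. Together 28.
Add back pairs where two caps are both exceeded: 1 + 0 + 0 = 1.
By inclusion–exclusion the count is 36 − 28 + 1 = 9.

9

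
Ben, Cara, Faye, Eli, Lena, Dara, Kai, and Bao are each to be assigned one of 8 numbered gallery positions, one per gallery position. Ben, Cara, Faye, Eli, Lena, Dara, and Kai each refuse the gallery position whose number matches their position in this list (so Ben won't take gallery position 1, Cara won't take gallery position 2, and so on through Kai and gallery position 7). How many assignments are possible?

16687

Let Aᵢ (for 1 ≤ i ≤ 7) be the placements that put person i in their forbidden gallery position. Any j of these fix j positions, leaving (8−j)! ways to fill the rest, and there are C(7,j) ways to pick which j.
By inclusion–exclusion, the number of valid placements is Σ_{j=0}^{7} (−1)^j C(7,j)·(8−j)!.
Computing: 40320 − 35280 + 15120 − 4200 + 840 − 126 + 14 − 1 = 16687.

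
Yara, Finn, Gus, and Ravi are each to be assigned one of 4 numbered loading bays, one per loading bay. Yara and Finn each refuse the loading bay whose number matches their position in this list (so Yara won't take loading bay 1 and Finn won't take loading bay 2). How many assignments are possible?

14

Let Aᵢ (for i ∈ {1, 2}) be the placements that put person i in their forbidden loading bay. Any j of these fix j positions, leaving (4−j)! ways to fill the rest, and there are C(2,j) ways to pick which j.
By inclusion–exclusion, the number of valid placements is Σ_{j=0}^{2} (−1)^j C(2,j)·(4−j)!.
Computing: 24 − 12 + 2 = 14.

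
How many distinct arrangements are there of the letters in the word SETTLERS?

Letter multiplicities in SETTLERS: E×2, L×1, R×1, S×2, T×2.
Dividing 8! = 40320 by 2!·2!·2! = 8 for the repeated letters gives 5040.

5040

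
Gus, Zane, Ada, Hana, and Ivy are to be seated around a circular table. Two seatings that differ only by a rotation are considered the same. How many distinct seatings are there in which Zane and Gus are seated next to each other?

Treat {Zane, Gus} as one unit (2 internal orders) and seat the resulting 4 units around the table: (3)! circular arrangements.
So 2 × (3)! = 2 × 6 = 12.

12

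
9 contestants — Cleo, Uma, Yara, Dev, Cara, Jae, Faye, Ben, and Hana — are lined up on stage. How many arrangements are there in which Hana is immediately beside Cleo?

Treat {Hana, Cleo} as a single unit. There are 8 units to order, and the pair itself can be ordered 2 ways.
That gives 2 × 8! = 2 × 40320 = 80640.

80640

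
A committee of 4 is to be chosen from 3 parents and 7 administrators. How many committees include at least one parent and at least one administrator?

Unrestricted: C(10,4) = 210 ways to pick any 4 of the 10.
Selections missing a whole group: no parents → C(7,4) = 35; no administrators → C(3,4) = 0.
Both groups omitted at once is impossible, so 210 − 35 = 175.

175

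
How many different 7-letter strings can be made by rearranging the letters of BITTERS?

2520

The 7 letters of BITTERS have repeats: T appearing twice.
The number of distinct arrangements is 7!/(2!) = 5040/2 = 2520.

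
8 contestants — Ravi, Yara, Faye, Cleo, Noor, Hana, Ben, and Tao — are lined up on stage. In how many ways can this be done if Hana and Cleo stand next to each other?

10080

Place the 6 others and the Hana-Cleo pair as 7 objects in a line; the pair has 2 internal arrangements.
That gives 2 × 7! = 2 × 5040 = 10080.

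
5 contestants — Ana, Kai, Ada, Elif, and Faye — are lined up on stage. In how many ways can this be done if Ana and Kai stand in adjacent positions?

Place the 3 others and the Ana-Kai pair as 4 objects in a line; the pair has 2 internal arrangements.
So the count is 2·(4)! = 48.

48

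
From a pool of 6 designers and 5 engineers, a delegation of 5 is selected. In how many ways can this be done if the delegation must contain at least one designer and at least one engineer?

With no constraint there are C(11,5) = 462 possible selections.
Subtract selections that omit an entire group: no designers → C(5,5) = 1; no engineers → C(6,5) = 6.
Both groups omitted at once is impossible, so 462 − 7 = 455.

455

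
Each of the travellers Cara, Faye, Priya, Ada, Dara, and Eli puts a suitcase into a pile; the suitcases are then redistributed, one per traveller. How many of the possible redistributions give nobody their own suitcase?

Let Aᵢ be the assignments in which traveller i gets their own suitcase. We want the size of the complement of A₁∪…∪A_6.
By inclusion–exclusion this is Σ_{j=0}^{6} (−1)^j C(6,j)·(6−j)!.
Computing: 720 − 720 + 360 − 120 + 30 − 6 + 1 = 265.

265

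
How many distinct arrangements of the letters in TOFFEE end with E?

With the last slot taken by E, it remains to arrange the other 5 letters (TOFFE).
Those 5 letters have F appearing twice, giving (5)!/(2!) = 60.

60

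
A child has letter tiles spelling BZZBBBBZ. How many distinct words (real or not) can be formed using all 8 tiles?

Letter multiplicities in BZZBBBBZ: B×5, Z×3.
So there are 8! / (5!·3!) = 56 distinguishable arrangements.

56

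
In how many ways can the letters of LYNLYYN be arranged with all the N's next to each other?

Treat the 2 copies of N as a single block. The multiset to arrange is then {NN, L, L, Y, Y, Y}, 6 items in all.
That gives (6)!/(3!·2!) = 60 arrangements.

60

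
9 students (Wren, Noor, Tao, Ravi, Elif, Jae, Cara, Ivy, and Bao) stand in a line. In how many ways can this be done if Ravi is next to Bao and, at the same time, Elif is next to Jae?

Treat {Ravi,Bao} as one block (2 orders) and {Elif,Jae} as another (2 orders).
That leaves 7 units to arrange: 2 × 2 × 7! = 4 × 5040 = 20160.

20160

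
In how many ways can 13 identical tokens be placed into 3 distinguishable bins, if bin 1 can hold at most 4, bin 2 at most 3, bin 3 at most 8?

Without the upper bounds there are C(15,2) = 105 ways to split 13 among 3 bins.
Subtract solutions that violate a single cap (substitute x_i' = x_i − (cap_i+1)): x_1 ≥ 5 gives C(10,2) = 45; x_2 ≥ 4 gives C(11,2) = 55; x_3 ≥ 9 gives C(6,2) = 15. Together 115.
Add back pairs where two caps are both exceeded: 15 + 0 + 1 = 16.
By inclusion–exclusion the count is 105 − 115 + 16 = 6.

6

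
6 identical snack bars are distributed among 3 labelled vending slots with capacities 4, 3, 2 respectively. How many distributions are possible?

Ignoring the caps, the number of non-negative solutions to x_1+…+x_3 = 6 is C(8,2) = 28.
Subtract solutions that violate a single cap (substitute x_i' = x_i − (cap_i+1)): x_1 ≥ 5 gives C(3,2) = 3; x_2 ≥ 4 gives C(4,2) = 6; x_3 ≥ 3 gives C(5,2) = 10. Together 19.
No two caps can be exceeded simultaneously, so the pair terms are all 0.
By inclusion–exclusion the count is 28 − 19 + 0 = 9.

9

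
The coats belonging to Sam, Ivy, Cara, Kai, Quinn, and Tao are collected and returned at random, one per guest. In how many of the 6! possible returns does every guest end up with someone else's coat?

Count assignments avoiding every fixed point. For any j of the 6 guests fixed to their own coat, the other 6−j can be arranged in (6−j)! ways.
By inclusion–exclusion this is Σ_{j=0}^{6} (−1)^j C(6,j)·(6−j)!.
Computing: 720 − 720 + 360 − 120 + 30 − 6 + 1 = 265.

265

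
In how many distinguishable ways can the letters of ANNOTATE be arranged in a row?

5040

ANNOTATE has 8 letters with A appearing twice, N appearing twice, and T appearing twice.
Dividing 8! = 40320 by 2!·2!·2! = 8 for the repeated letters gives 5040.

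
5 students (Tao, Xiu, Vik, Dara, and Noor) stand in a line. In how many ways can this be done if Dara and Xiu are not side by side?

Of the 5! = 120 arrangements, those with Dara and Xiu adjacent number 2 × 4! = 48 (treat the pair as a block with 2 internal orders).
So 120 − 48 = 72 arrangements keep them apart.

72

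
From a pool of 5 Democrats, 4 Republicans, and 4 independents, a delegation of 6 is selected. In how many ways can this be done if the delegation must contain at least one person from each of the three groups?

1520

Unrestricted: C(13,6) = 1716 ways to pick any 6 of the 13.
Selections missing a whole group: no Democrats → C(8,6) = 28; no Republicans → C(9,6) = 84; no independents → C(9,6) = 84.
Add back selections omitting two groups (i.e. drawn from a single group): C(5,6) + C(4,6) + C(4,6) = 0.
By inclusion–exclusion: 1716 − 196 + 0 = 1520.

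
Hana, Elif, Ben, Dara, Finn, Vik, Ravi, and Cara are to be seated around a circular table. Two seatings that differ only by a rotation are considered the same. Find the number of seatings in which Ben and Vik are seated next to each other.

1440

Treat {Ben, Vik} as one unit (2 internal orders) and seat the resulting 7 units around the table: (6)! circular arrangements.
So 2 × (6)! = 2 × 720 = 1440.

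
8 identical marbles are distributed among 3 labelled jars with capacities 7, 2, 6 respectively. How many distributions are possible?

20

Ignoring the caps, the number of non-negative solutions to x_1+…+x_3 = 8 is C(10,2) = 45.
Subtract solutions that violate a single cap (substitute x_i' = x_i − (cap_i+1)): x_1 ≥ 8 gives C(2,2) = 1; x_2 ≥ 3 gives C(7,2) = 21; x_3 ≥ 7 gives C(3,2) = 3. Together 25.
No two caps can be exceeded simultaneously, so the pair terms are all 0.
By inclusion–exclusion the count is 45 − 25 + 0 = 20.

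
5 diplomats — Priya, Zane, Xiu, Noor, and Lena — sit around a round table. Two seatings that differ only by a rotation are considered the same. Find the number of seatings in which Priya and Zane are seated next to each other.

12

Treat {Priya, Zane} as one unit (2 internal orders) and seat the resulting 4 units around the table: (3)! circular arrangements.
So 2 × (3)! = 2 × 6 = 12.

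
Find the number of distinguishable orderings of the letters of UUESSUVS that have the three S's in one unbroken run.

Treat the 3 copies of S as a single block. The multiset to arrange is then {SSS, E, U, U, U, V}, 6 items in all.
That gives (6)!/(3!) = 120 arrangements.

120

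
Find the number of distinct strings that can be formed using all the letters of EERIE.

20

EERIE has 5 letters with E appearing 3 times.
The number of distinct arrangements is 5!/(3!) = 120/6 = 20.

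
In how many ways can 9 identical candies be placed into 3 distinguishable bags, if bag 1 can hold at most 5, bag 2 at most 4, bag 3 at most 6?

Ignoring the caps, the number of non-negative solutions to x_1+…+x_3 = 9 is C(11,2) = 55.
Subtract solutions that violate a single cap (substitute x_i' = x_i − (cap_i+1)): x_1 ≥ 6 gives C(5,2) = 10; x_2 ≥ 5 gives C(6,2) = 15; x_3 ≥ 7 gives C(4,2) = 6. Together 31.
No two caps can be exceeded simultaneously, so the pair terms are all 0.
By inclusion–exclusion the count is 55 − 31 + 0 = 24.

24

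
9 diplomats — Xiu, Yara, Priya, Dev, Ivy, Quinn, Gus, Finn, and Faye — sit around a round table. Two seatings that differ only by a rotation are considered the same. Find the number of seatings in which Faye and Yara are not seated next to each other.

Without the restriction there are (8)! = 40320 seatings.
Seatings with Faye beside Yara: treat them as a block with 2 internal orders, giving 2 × (7)! = 10080.
Subtracting, 40320 − 10080 = 30240.

30240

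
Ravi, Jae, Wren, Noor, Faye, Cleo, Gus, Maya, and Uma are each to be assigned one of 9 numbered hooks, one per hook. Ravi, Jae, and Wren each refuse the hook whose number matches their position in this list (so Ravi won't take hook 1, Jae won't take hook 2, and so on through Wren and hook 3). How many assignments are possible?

256320

Let Aᵢ (for i ∈ {1, 2, 3}) be the placements that put person i in their forbidden hook. Any j of these fix j positions, leaving (9−j)! ways to fill the rest, and there are C(3,j) ways to pick which j.
By inclusion–exclusion, the number of valid placements is Σ_{j=0}^{3} (−1)^j C(3,j)·(9−j)!.
Computing: 362880 − 120960 + 15120 − 720 = 256320.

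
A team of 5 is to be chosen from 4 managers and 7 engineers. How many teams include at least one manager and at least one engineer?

441

With no constraint there are C(11,5) = 462 possible selections.
Selections missing a whole group: no managers → C(7,5) = 21; no engineers → C(4,5) = 0.
Both groups omitted at once is impossible, so 462 − 21 = 441.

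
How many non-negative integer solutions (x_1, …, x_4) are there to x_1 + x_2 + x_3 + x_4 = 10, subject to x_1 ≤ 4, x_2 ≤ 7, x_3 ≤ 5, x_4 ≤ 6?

By stars and bars, unrestricted non-negative solutions to x_1+…+x_4 = 10 number C(10+3,3) = 286.
Subtract solutions that violate a single cap (substitute x_i' = x_i − (cap_i+1)): x_1 ≥ 5 gives C(8,3) = 56; x_2 ≥ 8 gives C(5,3) = 10; x_3 ≥ 6 gives C(7,3) = 35; x_4 ≥ 7 gives C(6,3) = 20. Together 121.
No two caps can be exceeded simultaneously, so the pair terms are all 0.
By inclusion–exclusion the count is 286 − 121 + 0 = 165.

165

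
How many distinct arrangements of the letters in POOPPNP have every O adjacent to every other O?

Treat the 2 copies of O as a single block. The multiset to arrange is then {OO, N, P, P, P, P}, 6 items in all.
That gives (6)!/(4!) = 30 arrangements.

30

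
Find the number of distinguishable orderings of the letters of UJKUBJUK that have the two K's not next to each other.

Total arrangements of UJKUBJUK: 8!/(3!·2!·2!) = 1680.
Arrangements with the K's together: treat KK as one letter, giving (7)!/(3!·2!) = 420.
Subtracting, 1680 − 420 = 1260 arrangements keep the K's apart.

1260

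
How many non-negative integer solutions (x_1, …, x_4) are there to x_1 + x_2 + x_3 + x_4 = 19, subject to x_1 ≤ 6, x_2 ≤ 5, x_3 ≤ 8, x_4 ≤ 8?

151

By stars and bars, unrestricted non-negative solutions to x_1+…+x_4 = 19 number C(19+3,3) = 1540.
Subtract solutions that violate a single cap (substitute x_i' = x_i − (cap_i+1)): x_1 ≥ 7 gives C(15,3) = 455; x_2 ≥ 6 gives C(16,3) = 560; x_3 ≥ 9 gives C(13,3) = 286; x_4 ≥ 9 gives C(13,3) = 286. Together 1587.
Add back pairs where two caps are both exceeded: 84 + 20 + 20 + 35 + 35 + 4 = 198.
By inclusion–exclusion the count is 1540 − 1587 + 198 = 151.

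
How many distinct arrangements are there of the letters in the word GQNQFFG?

630

Letter multiplicities in GQNQFFG: F×2, G×2, N×1, Q×2.
Dividing 7! = 5040 by 2!·2!·2! = 8 for the repeated letters gives 630.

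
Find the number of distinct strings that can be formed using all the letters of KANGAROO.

10080

Letter multiplicities in KANGAROO: A×2, G×1, K×1, N×1, O×2, R×1.
Dividing 8! = 40320 by 2!·2! = 4 for the repeated letters gives 10080.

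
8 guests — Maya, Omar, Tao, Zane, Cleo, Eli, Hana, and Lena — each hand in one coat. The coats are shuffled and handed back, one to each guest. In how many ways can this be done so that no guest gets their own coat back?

14833

This is the derangement count D_8: permutations of 8 items with no fixed point.
By inclusion–exclusion this is Σ_{j=0}^{8} (−1)^j C(8,j)·(8−j)!.
Computing: 40320 − 40320 + 20160 − 6720 + 1680 − 336 + 56 − 8 + 1 = 14833.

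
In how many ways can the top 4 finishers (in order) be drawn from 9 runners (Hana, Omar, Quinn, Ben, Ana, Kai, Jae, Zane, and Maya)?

3024

This is an ordered selection of 4 from 9: P(9,4).
That gives 9 × 8 × 7 × 6 = 3024.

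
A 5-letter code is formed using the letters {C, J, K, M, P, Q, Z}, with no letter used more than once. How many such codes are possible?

This is a permutation of 5 out of 7: P(7,5) = 7!/2!.
That product is 7 × 6 × 5 × 4 × 3 = 2520.

2520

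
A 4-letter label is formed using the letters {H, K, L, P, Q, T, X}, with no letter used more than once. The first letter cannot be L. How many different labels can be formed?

The first letter has 7−1 = 6 choices (anything except L).
The remaining 3 letters are filled from the other 6 symbols without repetition: 6 × 5 × 4 = 120.
Total: 6 × 120 = 720.

720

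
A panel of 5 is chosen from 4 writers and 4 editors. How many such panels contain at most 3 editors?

52

Split by how many editors are chosen (0 through 3).
Sum: C(4,0)·C(4,5) + C(4,1)·C(4,4) + C(4,2)·C(4,3) + C(4,3)·C(4,2) = 0 + 4 + 24 + 24 = 52.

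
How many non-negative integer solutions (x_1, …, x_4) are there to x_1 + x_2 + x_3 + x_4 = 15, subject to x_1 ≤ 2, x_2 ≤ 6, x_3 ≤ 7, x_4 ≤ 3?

By stars and bars, unrestricted non-negative solutions to x_1+…+x_4 = 15 number C(15+3,3) = 816.
Subtract solutions that violate a single cap (substitute x_i' = x_i − (cap_i+1)): x_1 ≥ 3 gives C(15,3) = 455; x_2 ≥ 7 gives C(11,3) = 165; x_3 ≥ 8 gives C(10,3) = 120; x_4 ≥ 4 gives C(14,3) = 364. Together 1104.
Add back pairs where two caps are both exceeded: 56 + 35 + 165 + 1 + 35 + 20 = 312.
Subtract triples: 0 + 4 + 1 + 0 = 5.
By inclusion–exclusion the count is 816 − 1104 + 312 − 5 = 19.

19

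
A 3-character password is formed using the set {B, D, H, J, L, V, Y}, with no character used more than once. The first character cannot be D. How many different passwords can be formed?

The first character has 7−1 = 6 choices (anything except D).
The remaining 2 characters are filled from the other 6 symbols without repetition: 6 × 5 = 30.
Total: 6 × 30 = 180.

180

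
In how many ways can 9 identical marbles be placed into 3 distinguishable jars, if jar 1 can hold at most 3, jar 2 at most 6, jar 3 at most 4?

Ignoring the caps, the number of non-negative solutions to x_1+…+x_3 = 9 is C(11,2) = 55.
Subtract solutions that violate a single cap (substitute x_i' = x_i − (cap_i+1)): x_1 ≥ 4 gives C(7,2) = 21; x_2 ≥ 7 gives C(4,2) = 6; x_3 ≥ 5 gives C(6,2) = 15. Together 42.
Add back pairs where two caps are both exceeded: 0 + 1 + 0 = 1.
By inclusion–exclusion the count is 55 − 42 + 1 = 14.

14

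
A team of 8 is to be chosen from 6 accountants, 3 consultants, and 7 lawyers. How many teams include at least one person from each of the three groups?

11529

With no constraint there are C(16,8) = 12870 possible selections.
Subtract selections that omit an entire group: no accountants → C(10,8) = 45; no consultants → C(13,8) = 1287; no lawyers → C(9,8) = 9.
Add back selections omitting two groups (i.e. drawn from a single group): C(6,8) + C(3,8) + C(7,8) = 0.
By inclusion–exclusion: 12870 − 1341 + 0 = 11529.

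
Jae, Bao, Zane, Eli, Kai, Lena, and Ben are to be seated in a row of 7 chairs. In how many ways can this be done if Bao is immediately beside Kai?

1440

Place the 5 others and the Bao-Kai pair as 6 objects in a line; the pair has 2 internal arrangements.
So the count is 2·(6)! = 1440.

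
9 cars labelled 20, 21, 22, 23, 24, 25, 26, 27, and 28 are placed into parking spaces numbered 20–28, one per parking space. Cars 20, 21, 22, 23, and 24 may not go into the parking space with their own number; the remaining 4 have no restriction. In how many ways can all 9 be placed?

Let Aᵢ (for 20 ≤ i ≤ 24) be the placements that put car i in its forbidden parking space. Any j of these fix j positions, leaving (9−j)! ways to fill the rest, and there are C(5,j) ways to pick which j.
By inclusion–exclusion, the number of valid placements is Σ_{j=0}^{5} (−1)^j C(5,j)·(9−j)!.
Computing: 362880 − 201600 + 50400 − 7200 + 600 − 24 = 205056.

205056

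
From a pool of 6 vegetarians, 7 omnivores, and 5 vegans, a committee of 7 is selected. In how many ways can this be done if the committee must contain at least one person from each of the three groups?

28987

Total 7-person selections from all 18: C(18,7) = 31824.
Selections missing a whole group: no vegetarians → C(12,7) = 792; no omnivores → C(11,7) = 330; no vegans → C(13,7) = 1716.
Add back selections omitting two groups (i.e. drawn from a single group): C(6,7) + C(7,7) + C(5,7) = 1.
By inclusion–exclusion: 31824 − 2838 + 1 = 28987.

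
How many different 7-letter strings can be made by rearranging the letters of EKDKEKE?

140

The 7 letters of EKDKEKE have repeats: E appearing 3 times and K appearing 3 times.
Dividing 7! = 5040 by 3!·3! = 36 for the repeated letters gives 140.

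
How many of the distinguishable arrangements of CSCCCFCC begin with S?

7

Fix S in the first position and arrange the remaining 7 letters.
Those 7 letters have C appearing 6 times, giving (7)!/(6!) = 7.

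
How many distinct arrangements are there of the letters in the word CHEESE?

120

Letter multiplicities in CHEESE: C×1, E×3, H×1, S×1.
Dividing 6! = 720 by 3! = 6 for the repeated letters gives 120.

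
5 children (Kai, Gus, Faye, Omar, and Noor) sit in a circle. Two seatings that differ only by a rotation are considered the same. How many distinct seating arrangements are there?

Seat Kai anywhere (absorbing the rotational symmetry), then permute the other 4: (4)! = 24.

24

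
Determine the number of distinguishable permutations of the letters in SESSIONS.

Letter multiplicities in SESSIONS: E×1, I×1, N×1, O×1, S×4.
So there are 8! / (4!) = 1680 distinguishable arrangements.

1680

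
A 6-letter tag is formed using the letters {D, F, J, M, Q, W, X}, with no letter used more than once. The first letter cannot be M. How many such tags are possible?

4320

The first letter has 7−1 = 6 choices (anything except M).
The remaining 5 letters are filled from the other 6 symbols without repetition: 6 × 5 × 4 × 3 × 2 = 720.
Total: 6 × 720 = 4320.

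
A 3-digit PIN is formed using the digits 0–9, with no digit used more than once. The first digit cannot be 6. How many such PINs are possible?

The first digit has 10−1 = 9 choices (anything except 6).
The remaining 2 digits are filled from the other 9 symbols without repetition: 9 × 8 = 72.
Total: 9 × 72 = 648.

648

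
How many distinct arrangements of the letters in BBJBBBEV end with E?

42

With the last slot taken by E, it remains to arrange the other 7 letters (BBJBBBV).
Those 7 letters have B appearing 5 times, giving (7)!/(5!) = 42.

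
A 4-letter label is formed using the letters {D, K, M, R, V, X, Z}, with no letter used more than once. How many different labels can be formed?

840

Choose and order 4 of the 7 symbols: the first letter has 7 options, the next 6, then 5, 4.
7 × 6 × 5 × 4 = 840.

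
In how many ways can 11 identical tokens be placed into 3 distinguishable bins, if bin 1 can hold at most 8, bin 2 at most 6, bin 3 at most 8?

Ignoring the caps, the number of non-negative solutions to x_1+…+x_3 = 11 is C(13,2) = 78.
Subtract solutions that violate a single cap (substitute x_i' = x_i − (cap_i+1)): x_1 ≥ 9 gives C(4,2) = 6; x_2 ≥ 7 gives C(6,2) = 15; x_3 ≥ 9 gives C(4,2) = 6. Together 27.
No two caps can be exceeded simultaneously, so the pair terms are all 0.
By inclusion–exclusion the count is 78 − 27 + 0 = 51.

51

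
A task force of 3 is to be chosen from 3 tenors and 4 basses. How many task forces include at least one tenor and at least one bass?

30

Total 3-person selections from all 7: C(7,3) = 35.
Selections missing a whole group: no tenors → C(4,3) = 4; no basses → C(3,3) = 1.
Both groups omitted at once is impossible, so 35 − 5 = 30.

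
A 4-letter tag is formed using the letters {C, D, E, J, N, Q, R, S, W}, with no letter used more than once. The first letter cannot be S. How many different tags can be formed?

The first letter has 9−1 = 8 choices (anything except S).
The remaining 3 letters are filled from the other 8 symbols without repetition: 8 × 7 × 6 = 336.
Total: 8 × 336 = 2688.

2688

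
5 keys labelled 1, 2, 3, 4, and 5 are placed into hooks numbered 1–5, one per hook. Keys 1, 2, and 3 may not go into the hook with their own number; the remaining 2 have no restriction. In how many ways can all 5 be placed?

64

Let Aᵢ (for i ∈ {1, 2, 3}) be the placements that put key i in its forbidden hook. Any j of these fix j positions, leaving (5−j)! ways to fill the rest, and there are C(3,j) ways to pick which j.
By inclusion–exclusion, the number of valid placements is Σ_{j=0}^{3} (−1)^j C(3,j)·(5−j)!.
Computing: 120 − 72 + 18 − 2 = 64.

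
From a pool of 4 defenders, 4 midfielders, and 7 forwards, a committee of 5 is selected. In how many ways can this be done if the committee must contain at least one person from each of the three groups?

Unrestricted: C(15,5) = 3003 ways to pick any 5 of the 15.
Subtract selections that omit an entire group: no defenders → C(11,5) = 462; no midfielders → C(11,5) = 462; no forwards → C(8,5) = 56.
Add back selections omitting two groups (i.e. drawn from a single group): C(4,5) + C(4,5) + C(7,5) = 21.
By inclusion–exclusion: 3003 − 980 + 21 = 2044.

2044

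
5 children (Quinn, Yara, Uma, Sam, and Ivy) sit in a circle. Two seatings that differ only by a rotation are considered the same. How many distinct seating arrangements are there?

24

Around a circle, 5 distinct people have 5!/5 = (4)! = 24 rotationally distinct seatings.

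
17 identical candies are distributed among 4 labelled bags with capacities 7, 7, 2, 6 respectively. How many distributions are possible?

By stars and bars, unrestricted non-negative solutions to x_1+…+x_4 = 17 number C(17+3,3) = 1140.
Subtract solutions that violate a single cap (substitute x_i' = x_i − (cap_i+1)): x_1 ≥ 8 gives C(12,3) = 220; x_2 ≥ 8 gives C(12,3) = 220; x_3 ≥ 3 gives C(17,3) = 680; x_4 ≥ 7 gives C(13,3) = 286. Together 1406.
Add back pairs where two caps are both exceeded: 4 + 84 + 10 + 84 + 10 + 120 = 312.
By inclusion–exclusion the count is 1140 − 1406 + 312 = 46.

46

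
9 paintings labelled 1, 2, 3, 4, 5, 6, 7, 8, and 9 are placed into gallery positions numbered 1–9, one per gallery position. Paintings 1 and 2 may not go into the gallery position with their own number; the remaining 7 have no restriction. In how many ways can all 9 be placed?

Let Aᵢ (for i ∈ {1, 2}) be the placements that put painting i in its forbidden gallery position. Any j of these fix j positions, leaving (9−j)! ways to fill the rest, and there are C(2,j) ways to pick which j.
By inclusion–exclusion, the number of valid placements is Σ_{j=0}^{2} (−1)^j C(2,j)·(9−j)!.
Computing: 362880 − 80640 + 5040 = 287280.

287280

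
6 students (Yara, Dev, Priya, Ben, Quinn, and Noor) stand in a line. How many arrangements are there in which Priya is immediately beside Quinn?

240

Glue Priya and Quinn into one block (2 internal orders), leaving 5 units to arrange in a row.
So the count is 2·(5)! = 240.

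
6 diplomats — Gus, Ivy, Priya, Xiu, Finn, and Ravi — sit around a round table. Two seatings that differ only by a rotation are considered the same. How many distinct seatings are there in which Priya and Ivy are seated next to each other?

48

Glue Priya and Ivy into a block (2 internal orders). Seating 5 units around a circle gives (4)! arrangements.
So 2 × (4)! = 2 × 24 = 48.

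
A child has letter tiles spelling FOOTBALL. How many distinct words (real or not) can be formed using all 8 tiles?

10080

FOOTBALL has 8 letters with L appearing twice and O appearing twice.
So there are 8! / (2!·2!) = 10080 distinguishable arrangements.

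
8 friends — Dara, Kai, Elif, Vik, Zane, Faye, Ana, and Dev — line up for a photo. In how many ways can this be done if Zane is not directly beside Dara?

30240

There are 8! = 40320 arrangements in all. If Zane and Dara are adjacent, merging them into one block gives 2·(7)! = 10080 arrangements.
So 40320 − 10080 = 30240 arrangements keep them apart.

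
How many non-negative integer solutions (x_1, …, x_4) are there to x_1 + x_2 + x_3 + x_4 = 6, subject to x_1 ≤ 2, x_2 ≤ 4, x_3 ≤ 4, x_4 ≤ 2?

Without the upper bounds there are C(9,3) = 84 ways to split 6 among 4 variables.
Subtract solutions that violate a single cap (substitute x_i' = x_i − (cap_i+1)): x_1 ≥ 3 gives C(6,3) = 20; x_2 ≥ 5 gives C(4,3) = 4; x_3 ≥ 5 gives C(4,3) = 4; x_4 ≥ 3 gives C(6,3) = 20. Together 48.
Add back pairs where two caps are both exceeded: 0 + 0 + 1 + 0 + 0 + 0 = 1.
By inclusion–exclusion the count is 84 − 48 + 1 = 37.

37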